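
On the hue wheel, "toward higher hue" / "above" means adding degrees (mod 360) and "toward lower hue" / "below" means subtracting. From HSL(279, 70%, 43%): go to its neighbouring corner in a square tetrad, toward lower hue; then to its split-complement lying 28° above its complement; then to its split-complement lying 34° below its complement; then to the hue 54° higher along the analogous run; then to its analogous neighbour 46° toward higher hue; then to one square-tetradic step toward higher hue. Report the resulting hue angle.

square ↓ −90°: 279 − 90 = 189°
split-comp 28° ↑ +208°: 189 + 208 = 397 → 397 − 360 = 37°
split-comp 34° ↓ +146°: 37 + 146 = 183°
analog 54° ↑ +54°: 183 + 54 = 237°
analog 46° ↑ +46°: 237 + 46 = 283°
square ↑ +90°: 283 + 90 = 373 → 373 − 360 = 13°

13°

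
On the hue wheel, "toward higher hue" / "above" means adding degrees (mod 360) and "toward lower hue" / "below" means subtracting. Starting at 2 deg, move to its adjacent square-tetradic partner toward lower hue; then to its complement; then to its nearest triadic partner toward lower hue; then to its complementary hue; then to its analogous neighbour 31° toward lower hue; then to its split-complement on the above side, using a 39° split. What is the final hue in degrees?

340°

−90° (square ↓): 2 − 90 = -88 → -88 + 360 = 272°
+180° (complement): 272 + 180 = 452 → 452 − 360 = 92°
−120° (triadic ↓): 92 − 120 = -28 → -28 + 360 = 332°
+180° (complement): 332 + 180 = 512 → 512 − 360 = 152°
−31° (analog 31° ↓): 152 − 31 = 121°
+219° (split-comp 39° ↑): 121 + 219 = 340°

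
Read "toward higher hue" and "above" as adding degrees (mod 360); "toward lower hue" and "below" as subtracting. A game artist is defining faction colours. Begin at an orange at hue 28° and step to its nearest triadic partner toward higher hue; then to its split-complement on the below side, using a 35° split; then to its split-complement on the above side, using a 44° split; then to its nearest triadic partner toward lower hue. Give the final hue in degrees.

28 + 120 = 148°   (triadic ↑)
148 + 145 = 293°   (split-comp 35° ↓)
293 + 224 = 517 → 517 − 360 = 157°   (split-comp 44° ↑)
157 − 120 = 37°   (triadic ↓)

37°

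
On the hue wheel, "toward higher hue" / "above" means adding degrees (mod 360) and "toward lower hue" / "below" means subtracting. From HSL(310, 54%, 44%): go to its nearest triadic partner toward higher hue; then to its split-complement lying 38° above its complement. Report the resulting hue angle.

288°

310 + 120 = 430 → 430 − 360 = 70°   (triadic ↑)
70 + 218 = 288°   (split-comp 38° ↑)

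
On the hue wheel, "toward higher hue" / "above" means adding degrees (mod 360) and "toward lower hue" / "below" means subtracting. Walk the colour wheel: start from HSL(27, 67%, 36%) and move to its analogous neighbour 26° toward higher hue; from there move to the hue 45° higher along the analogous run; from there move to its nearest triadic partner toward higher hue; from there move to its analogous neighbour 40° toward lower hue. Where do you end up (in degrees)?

178°

+26° (analog 26° ↑): 27 + 26 = 53°
+45° (analog 45° ↑): 53 + 45 = 98°
+120° (triadic ↑): 98 + 120 = 218°
−40° (analog 40° ↓): 218 − 40 = 178°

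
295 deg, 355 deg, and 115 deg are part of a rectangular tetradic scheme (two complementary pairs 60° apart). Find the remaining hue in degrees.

A rectangular tetradic uses two complementary pairs 60° apart: offsets 0°, 60°, 180°, 240°.
Among {115°, 295°, 355°}, 295° and 115° are a 180° pair.
The remaining hue 355° needs its own complement: 355 + 180 = 535 → 535 − 360 = 175°

175°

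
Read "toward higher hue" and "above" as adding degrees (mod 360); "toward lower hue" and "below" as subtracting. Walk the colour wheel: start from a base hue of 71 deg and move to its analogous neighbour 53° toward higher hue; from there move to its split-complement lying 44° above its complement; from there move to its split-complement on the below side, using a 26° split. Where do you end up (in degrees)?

142°

+53° (analog 53° ↑): 71 + 53 = 124°
+224° (split-comp 44° ↑): 124 + 224 = 348°
+154° (split-comp 26° ↓): 348 + 154 = 502 → 502 − 360 = 142°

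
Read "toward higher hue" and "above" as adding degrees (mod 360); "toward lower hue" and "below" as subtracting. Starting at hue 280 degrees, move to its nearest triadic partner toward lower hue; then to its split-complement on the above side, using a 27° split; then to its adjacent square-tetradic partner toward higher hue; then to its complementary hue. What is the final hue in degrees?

triadic ↓ −120°: 280 − 120 = 160°
split-comp 27° ↑ +207°: 160 + 207 = 367 → 367 − 360 = 7°
square ↑ +90°: 7 + 90 = 97°
complement +180°: 97 + 180 = 277°

277°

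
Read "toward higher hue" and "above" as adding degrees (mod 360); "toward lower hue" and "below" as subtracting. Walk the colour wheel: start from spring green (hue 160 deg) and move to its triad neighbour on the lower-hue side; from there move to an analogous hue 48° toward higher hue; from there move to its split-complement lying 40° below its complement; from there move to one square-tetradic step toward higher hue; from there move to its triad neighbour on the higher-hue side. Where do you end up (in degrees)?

78°

triadic ↓ −120°: 160 − 120 = 40°
analog 48° ↑ +48°: 40 + 48 = 88°
split-comp 40° ↓ +140°: 88 + 140 = 228°
square ↑ +90°: 228 + 90 = 318°
triadic ↑ +120°: 318 + 120 = 438 → 438 − 360 = 78°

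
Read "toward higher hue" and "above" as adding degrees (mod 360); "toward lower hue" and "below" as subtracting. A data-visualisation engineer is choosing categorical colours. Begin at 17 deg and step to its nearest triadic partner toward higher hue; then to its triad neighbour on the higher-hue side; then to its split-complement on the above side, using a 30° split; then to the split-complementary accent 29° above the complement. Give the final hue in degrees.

316°

triadic ↑ +120°: 17 + 120 = 137°
triadic ↑ +120°: 137 + 120 = 257°
split-comp 30° ↑ +210°: 257 + 210 = 467 → 467 − 360 = 107°
split-comp 29° ↑ +209°: 107 + 209 = 316°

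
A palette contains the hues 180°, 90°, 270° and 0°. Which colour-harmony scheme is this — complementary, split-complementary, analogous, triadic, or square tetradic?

square tetradic

Sort the hues: 0°, 90°, 180°, 270°.
Successive gaps around the wheel: 90°, 90°, 90°, 90°.
Four hues every 90° form a square tetradic scheme.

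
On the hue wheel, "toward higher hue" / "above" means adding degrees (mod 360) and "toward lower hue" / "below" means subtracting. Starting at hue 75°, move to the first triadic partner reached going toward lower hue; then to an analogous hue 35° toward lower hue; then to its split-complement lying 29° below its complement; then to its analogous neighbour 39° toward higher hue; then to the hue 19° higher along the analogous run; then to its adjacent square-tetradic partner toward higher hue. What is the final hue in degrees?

triadic ↓ −120°: 75 − 120 = -45 → -45 + 360 = 315°
analog 35° ↓ −35°: 315 − 35 = 280°
split-comp 29° ↓ +151°: 280 + 151 = 431 → 431 − 360 = 71°
analog 39° ↑ +39°: 71 + 39 = 110°
analog 19° ↑ +19°: 110 + 19 = 129°
square ↑ +90°: 129 + 90 = 219°

219°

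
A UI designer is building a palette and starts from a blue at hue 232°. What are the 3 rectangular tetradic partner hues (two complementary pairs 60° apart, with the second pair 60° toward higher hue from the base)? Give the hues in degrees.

232 + 60 = 292°
232 + 180 = 412 → 412 − 360 = 52°
232 + 240 = 472 → 472 − 360 = 112°

292°, 52° and 112°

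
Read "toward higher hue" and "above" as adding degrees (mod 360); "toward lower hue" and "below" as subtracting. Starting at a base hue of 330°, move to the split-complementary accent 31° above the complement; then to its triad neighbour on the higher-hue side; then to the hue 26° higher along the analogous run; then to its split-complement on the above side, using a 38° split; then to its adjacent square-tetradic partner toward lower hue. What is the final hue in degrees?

95°

split-comp 31° ↑ +211°: 330 + 211 = 541 → 541 − 360 = 181°
triadic ↑ +120°: 181 + 120 = 301°
analog 26° ↑ +26°: 301 + 26 = 327°
split-comp 38° ↑ +218°: 327 + 218 = 545 → 545 − 360 = 185°
square ↓ −90°: 185 − 90 = 95°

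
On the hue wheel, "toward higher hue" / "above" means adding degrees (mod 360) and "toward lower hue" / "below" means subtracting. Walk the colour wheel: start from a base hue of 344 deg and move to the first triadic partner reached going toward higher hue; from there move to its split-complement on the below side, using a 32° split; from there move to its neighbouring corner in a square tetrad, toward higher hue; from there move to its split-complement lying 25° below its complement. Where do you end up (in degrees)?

137°

+120° (triadic ↑): 344 + 120 = 464 → 464 − 360 = 104°
+148° (split-comp 32° ↓): 104 + 148 = 252°
+90° (square ↑): 252 + 90 = 342°
+155° (split-comp 25° ↓): 342 + 155 = 497 → 497 − 360 = 137°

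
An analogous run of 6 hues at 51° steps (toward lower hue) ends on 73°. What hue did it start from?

328°

5 steps of 51° (toward lower hue) give a net shift of −255°.
Start = end − shift: 73 + 255 = 328°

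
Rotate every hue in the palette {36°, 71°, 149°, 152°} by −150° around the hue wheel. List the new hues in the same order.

36 − 150 = -114 → -114 + 360 = 246°
71 − 150 = -79 → -79 + 360 = 281°
149 − 150 = -1 → -1 + 360 = 359°
152 − 150 = 2°

246°, 281°, 359°, 2°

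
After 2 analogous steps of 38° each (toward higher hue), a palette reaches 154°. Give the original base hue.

2 steps of 38° (toward higher hue) give a net shift of +76°.
Start = end − shift: 154 − 76 = 78°

78°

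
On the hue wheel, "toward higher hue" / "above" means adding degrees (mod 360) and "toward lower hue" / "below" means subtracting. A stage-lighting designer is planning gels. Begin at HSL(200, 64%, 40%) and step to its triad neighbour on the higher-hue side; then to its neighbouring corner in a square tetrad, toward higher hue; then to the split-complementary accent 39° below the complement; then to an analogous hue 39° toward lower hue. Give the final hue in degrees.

152°

triadic ↑ +120°: 200 + 120 = 320°
square ↑ +90°: 320 + 90 = 410 → 410 − 360 = 50°
split-comp 39° ↓ +141°: 50 + 141 = 191°
analog 39° ↓ −39°: 191 − 39 = 152°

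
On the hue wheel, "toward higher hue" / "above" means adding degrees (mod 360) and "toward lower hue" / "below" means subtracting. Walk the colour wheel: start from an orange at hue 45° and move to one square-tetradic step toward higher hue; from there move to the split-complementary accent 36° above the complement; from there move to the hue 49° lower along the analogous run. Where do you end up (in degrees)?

square ↑ +90°: 45 + 90 = 135°
split-comp 36° ↑ +216°: 135 + 216 = 351°
analog 49° ↓ −49°: 351 − 49 = 302°

302°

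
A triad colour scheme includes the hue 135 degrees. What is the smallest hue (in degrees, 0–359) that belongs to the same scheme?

15°

A triad places three hues 120° apart.
The full set through 135° is {15°, 135°, 255°}.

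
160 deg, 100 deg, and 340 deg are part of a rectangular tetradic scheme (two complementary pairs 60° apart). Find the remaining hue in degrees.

280°

A rectangular tetradic uses two complementary pairs 60° apart: offsets 0°, 60°, 180°, 240°.
Among {100°, 160°, 340°}, 160° and 340° are a 180° pair.
The remaining hue 100° needs its own complement: 100 + 180 = 280°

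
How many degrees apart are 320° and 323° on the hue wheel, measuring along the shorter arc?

3°

|320 − 323| = 3.
3 ≤ 180, so the shorter arc is 3°.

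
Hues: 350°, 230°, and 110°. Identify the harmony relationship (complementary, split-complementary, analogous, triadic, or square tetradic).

Sort the hues: 110°, 230°, 350°.
Successive gaps around the wheel: 120°, 120°, 120°.
Three hues equally spaced 120° apart form a triad.

triadic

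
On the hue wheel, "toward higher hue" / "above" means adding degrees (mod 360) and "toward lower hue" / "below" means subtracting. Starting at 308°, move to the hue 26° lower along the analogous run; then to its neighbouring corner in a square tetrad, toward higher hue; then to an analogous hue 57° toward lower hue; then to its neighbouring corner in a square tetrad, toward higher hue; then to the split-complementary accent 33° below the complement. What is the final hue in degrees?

analog 26° ↓ −26°: 308 − 26 = 282°
square ↑ +90°: 282 + 90 = 372 → 372 − 360 = 12°
analog 57° ↓ −57°: 12 − 57 = -45 → -45 + 360 = 315°
square ↑ +90°: 315 + 90 = 405 → 405 − 360 = 45°
split-comp 33° ↓ +147°: 45 + 147 = 192°

192°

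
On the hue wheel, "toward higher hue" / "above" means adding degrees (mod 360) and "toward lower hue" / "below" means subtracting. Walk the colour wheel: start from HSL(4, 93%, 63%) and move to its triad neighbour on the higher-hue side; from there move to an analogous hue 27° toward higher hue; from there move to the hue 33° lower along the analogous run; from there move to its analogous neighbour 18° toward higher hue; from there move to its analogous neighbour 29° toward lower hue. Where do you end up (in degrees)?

4 + 120 = 124°   (triadic ↑)
124 + 27 = 151°   (analog 27° ↑)
151 − 33 = 118°   (analog 33° ↓)
118 + 18 = 136°   (analog 18° ↑)
136 − 29 = 107°   (analog 29° ↓)

107°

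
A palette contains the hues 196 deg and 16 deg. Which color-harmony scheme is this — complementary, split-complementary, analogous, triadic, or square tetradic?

Sort the hues: 16°, 196°.
Successive gaps around the wheel: 180°, 180°.
Two hues 180° apart are complementary.

complementary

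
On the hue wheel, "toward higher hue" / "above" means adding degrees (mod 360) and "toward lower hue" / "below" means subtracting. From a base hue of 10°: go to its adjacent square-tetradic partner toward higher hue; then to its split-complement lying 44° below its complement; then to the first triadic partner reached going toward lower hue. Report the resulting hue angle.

116°

square ↑ +90°: 10 + 90 = 100°
split-comp 44° ↓ +136°: 100 + 136 = 236°
triadic ↓ −120°: 236 − 120 = 116°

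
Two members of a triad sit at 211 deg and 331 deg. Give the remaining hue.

A triad spaces three hues 120° apart.
The full set is {91°, 211°, 331°}.

91°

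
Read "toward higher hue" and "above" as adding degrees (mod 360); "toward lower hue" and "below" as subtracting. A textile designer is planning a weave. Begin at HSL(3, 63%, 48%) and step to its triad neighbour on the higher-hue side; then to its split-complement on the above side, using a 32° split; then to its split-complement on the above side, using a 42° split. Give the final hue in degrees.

197°

triadic ↑ +120°: 3 + 120 = 123°
split-comp 32° ↑ +212°: 123 + 212 = 335°
split-comp 42° ↑ +222°: 335 + 222 = 557 → 557 − 360 = 197°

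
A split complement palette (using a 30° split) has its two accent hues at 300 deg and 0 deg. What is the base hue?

The accents sit 30° either side of the complement, so the complement is their short-arc midpoint on the wheel.
Short-arc midpoint of 300° and 0°: 330°.
Base is 180° from the complement: 330 − 180 = 150°

150°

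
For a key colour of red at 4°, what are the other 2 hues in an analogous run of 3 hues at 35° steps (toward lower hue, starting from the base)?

329° and 294°

4 − 35 = -31 → -31 + 360 = 329°
4 − 70 = -66 → -66 + 360 = 294°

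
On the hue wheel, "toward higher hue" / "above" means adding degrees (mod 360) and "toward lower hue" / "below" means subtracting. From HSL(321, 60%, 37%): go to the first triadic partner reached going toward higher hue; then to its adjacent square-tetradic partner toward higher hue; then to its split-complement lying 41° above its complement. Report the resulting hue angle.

triadic ↑ +120°: 321 + 120 = 441 → 441 − 360 = 81°
square ↑ +90°: 81 + 90 = 171°
split-comp 41° ↑ +221°: 171 + 221 = 392 → 392 − 360 = 32°

32°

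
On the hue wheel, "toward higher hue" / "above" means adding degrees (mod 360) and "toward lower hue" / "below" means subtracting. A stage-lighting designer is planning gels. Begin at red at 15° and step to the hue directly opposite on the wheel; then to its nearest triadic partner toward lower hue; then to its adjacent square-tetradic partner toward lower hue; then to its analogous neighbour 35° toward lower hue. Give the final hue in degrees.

complement +180°: 15 + 180 = 195°
triadic ↓ −120°: 195 − 120 = 75°
square ↓ −90°: 75 − 90 = -15 → -15 + 360 = 345°
analog 35° ↓ −35°: 345 − 35 = 310°

310°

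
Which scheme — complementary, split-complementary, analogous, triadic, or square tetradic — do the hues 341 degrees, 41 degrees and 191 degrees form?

split-complementary

Sort the hues: 41°, 191°, 341°.
Successive gaps around the wheel: 150°, 150°, 60°.
Two 150° gaps and one 60° gap — a base hue opposite a pair of accents 30° either side of its complement — is the split-complementary pattern.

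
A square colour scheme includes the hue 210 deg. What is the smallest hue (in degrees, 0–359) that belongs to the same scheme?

30°

A square tetradic scheme places four hues every 90°.
The full set through 210° is {30°, 120°, 210°, 300°}.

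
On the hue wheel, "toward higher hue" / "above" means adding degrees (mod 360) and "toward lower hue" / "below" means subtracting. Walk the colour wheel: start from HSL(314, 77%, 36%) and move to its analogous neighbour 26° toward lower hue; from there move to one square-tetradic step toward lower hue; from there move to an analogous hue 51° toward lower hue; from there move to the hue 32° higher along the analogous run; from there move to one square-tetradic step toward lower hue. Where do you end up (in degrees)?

analog 26° ↓ −26°: 314 − 26 = 288°
square ↓ −90°: 288 − 90 = 198°
analog 51° ↓ −51°: 198 − 51 = 147°
analog 32° ↑ +32°: 147 + 32 = 179°
square ↓ −90°: 179 − 90 = 89°

89°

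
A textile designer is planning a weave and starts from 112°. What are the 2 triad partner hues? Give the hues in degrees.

A triad places three hues 120° apart.
112 + 120 = 232°
112 + 240 = 352°

232° and 352°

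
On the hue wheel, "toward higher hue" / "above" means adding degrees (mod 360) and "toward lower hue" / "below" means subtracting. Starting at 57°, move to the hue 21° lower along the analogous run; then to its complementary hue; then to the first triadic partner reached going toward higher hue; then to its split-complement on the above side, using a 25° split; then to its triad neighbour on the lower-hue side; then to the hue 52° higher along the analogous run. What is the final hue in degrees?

113°

57 − 21 = 36°   (analog 21° ↓)
36 + 180 = 216°   (complement)
216 + 120 = 336°   (triadic ↑)
336 + 205 = 541 → 541 − 360 = 181°   (split-comp 25° ↑)
181 − 120 = 61°   (triadic ↓)
61 + 52 = 113°   (analog 52° ↑)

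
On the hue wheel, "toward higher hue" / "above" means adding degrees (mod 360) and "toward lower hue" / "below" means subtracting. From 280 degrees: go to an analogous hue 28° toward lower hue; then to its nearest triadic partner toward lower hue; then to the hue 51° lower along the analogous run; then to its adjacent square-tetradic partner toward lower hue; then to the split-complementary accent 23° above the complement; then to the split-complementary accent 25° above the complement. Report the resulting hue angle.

analog 28° ↓ −28°: 280 − 28 = 252°
triadic ↓ −120°: 252 − 120 = 132°
analog 51° ↓ −51°: 132 − 51 = 81°
square ↓ −90°: 81 − 90 = -9 → -9 + 360 = 351°
split-comp 23° ↑ +203°: 351 + 203 = 554 → 554 − 360 = 194°
split-comp 25° ↑ +205°: 194 + 205 = 399 → 399 − 360 = 39°

39°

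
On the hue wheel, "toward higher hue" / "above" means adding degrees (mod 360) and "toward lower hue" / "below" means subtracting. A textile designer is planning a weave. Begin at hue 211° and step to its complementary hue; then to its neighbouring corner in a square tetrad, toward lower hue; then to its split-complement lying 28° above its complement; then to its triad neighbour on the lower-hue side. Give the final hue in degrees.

29°

211 + 180 = 391 → 391 − 360 = 31°   (complement)
31 − 90 = -59 → -59 + 360 = 301°   (square ↓)
301 + 208 = 509 → 509 − 360 = 149°   (split-comp 28° ↑)
149 − 120 = 29°   (triadic ↓)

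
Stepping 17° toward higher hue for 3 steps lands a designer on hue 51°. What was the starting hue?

3 steps of 17° (toward higher hue) give a net shift of +51°.
Start = end − shift: 51 − 51 = 0°

0°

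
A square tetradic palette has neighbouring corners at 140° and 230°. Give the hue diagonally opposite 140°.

A square tetradic scheme places four hues 90° apart; opposite corners are 180° apart.
140 + 180 = 320°

320°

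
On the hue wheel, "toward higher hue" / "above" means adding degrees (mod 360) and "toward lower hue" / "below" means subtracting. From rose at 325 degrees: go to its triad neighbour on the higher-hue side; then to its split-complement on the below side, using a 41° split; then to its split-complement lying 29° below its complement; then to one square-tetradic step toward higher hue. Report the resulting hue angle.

105°

325 + 120 = 445 → 445 − 360 = 85°   (triadic ↑)
85 + 139 = 224°   (split-comp 41° ↓)
224 + 151 = 375 → 375 − 360 = 15°   (split-comp 29° ↓)
15 + 90 = 105°   (square ↑)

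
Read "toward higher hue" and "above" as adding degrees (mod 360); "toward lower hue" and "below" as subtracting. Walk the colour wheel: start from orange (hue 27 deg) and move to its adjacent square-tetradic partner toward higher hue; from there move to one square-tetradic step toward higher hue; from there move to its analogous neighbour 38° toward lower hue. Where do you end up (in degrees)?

169°

square ↑ +90°: 27 + 90 = 117°
square ↑ +90°: 117 + 90 = 207°
analog 38° ↓ −38°: 207 − 38 = 169°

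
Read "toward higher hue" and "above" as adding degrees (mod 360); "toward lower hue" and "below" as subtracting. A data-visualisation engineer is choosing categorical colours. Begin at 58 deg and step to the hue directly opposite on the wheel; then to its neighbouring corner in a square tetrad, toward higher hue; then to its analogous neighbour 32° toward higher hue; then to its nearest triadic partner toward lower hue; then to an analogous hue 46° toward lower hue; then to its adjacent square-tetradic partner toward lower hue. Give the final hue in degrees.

104°

complement +180°: 58 + 180 = 238°
square ↑ +90°: 238 + 90 = 328°
analog 32° ↑ +32°: 328 + 32 = 360 → 360 − 360 = 0°
triadic ↓ −120°: 0 − 120 = -120 → -120 + 360 = 240°
analog 46° ↓ −46°: 240 − 46 = 194°
square ↓ −90°: 194 − 90 = 104°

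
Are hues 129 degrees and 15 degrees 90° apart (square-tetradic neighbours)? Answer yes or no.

no

Angular distance: |129 − 15| = 114 = 114°.
90° apart (square-tetradic neighbours) requires 90°.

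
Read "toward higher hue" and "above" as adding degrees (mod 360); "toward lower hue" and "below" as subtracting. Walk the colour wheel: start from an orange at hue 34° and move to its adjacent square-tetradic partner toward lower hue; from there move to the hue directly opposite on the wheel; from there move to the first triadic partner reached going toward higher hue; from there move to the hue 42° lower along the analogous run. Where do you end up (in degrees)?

square ↓ −90°: 34 − 90 = -56 → -56 + 360 = 304°
complement +180°: 304 + 180 = 484 → 484 − 360 = 124°
triadic ↑ +120°: 124 + 120 = 244°
analog 42° ↓ −42°: 244 − 42 = 202°

202°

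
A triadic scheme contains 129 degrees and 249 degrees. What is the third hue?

9°

A triad spaces three hues 120° apart.
The full set is {9°, 129°, 249°}.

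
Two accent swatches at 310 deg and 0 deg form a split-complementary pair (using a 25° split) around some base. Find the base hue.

The accents sit 25° either side of the complement, so the complement is their short-arc midpoint on the wheel.
Short-arc midpoint of 310° and 0°: 335°.
Base is 180° from the complement: 335 − 180 = 155°

155°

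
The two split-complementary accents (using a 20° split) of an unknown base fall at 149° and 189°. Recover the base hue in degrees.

The accents sit 20° either side of the complement, so the complement is their short-arc midpoint on the wheel.
Short-arc midpoint of 149° and 189°: 169°.
Base is 180° from the complement: 169 − 180 = -11 → -11 + 360 = 349°

349°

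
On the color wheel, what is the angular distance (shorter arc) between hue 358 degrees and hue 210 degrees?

|358 − 210| = 148.
148 ≤ 180, so the shorter arc is 148°.

148°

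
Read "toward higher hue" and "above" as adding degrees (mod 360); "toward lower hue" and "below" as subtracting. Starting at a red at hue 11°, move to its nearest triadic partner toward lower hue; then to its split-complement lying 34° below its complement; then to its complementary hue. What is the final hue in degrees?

217°

−120° (triadic ↓): 11 − 120 = -109 → -109 + 360 = 251°
+146° (split-comp 34° ↓): 251 + 146 = 397 → 397 − 360 = 37°
+180° (complement): 37 + 180 = 217°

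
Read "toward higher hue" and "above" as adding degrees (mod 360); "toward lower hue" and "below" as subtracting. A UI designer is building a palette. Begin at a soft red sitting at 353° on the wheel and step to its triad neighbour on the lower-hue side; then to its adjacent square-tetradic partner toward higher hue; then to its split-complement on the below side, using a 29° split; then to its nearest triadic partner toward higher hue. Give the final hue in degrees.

triadic ↓ −120°: 353 − 120 = 233°
square ↑ +90°: 233 + 90 = 323°
split-comp 29° ↓ +151°: 323 + 151 = 474 → 474 − 360 = 114°
triadic ↑ +120°: 114 + 120 = 234°

234°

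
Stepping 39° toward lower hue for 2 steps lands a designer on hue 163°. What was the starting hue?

241°

2 steps of 39° (toward lower hue) give a net shift of −78°.
Start = end − shift: 163 + 78 = 241°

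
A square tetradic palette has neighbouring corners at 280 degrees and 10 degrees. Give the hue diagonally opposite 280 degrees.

100°

A square tetradic scheme places four hues 90° apart; opposite corners are 180° apart.
280 + 180 = 460 → 460 − 360 = 100°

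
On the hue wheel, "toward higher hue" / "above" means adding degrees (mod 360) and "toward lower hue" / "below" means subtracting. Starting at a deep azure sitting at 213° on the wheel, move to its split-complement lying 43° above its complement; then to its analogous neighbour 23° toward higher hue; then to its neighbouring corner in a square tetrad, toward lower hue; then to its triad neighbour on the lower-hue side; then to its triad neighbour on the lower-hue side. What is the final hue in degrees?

213 + 223 = 436 → 436 − 360 = 76°   (split-comp 43° ↑)
76 + 23 = 99°   (analog 23° ↑)
99 − 90 = 9°   (square ↓)
9 − 120 = -111 → -111 + 360 = 249°   (triadic ↓)
249 − 120 = 129°   (triadic ↓)

129°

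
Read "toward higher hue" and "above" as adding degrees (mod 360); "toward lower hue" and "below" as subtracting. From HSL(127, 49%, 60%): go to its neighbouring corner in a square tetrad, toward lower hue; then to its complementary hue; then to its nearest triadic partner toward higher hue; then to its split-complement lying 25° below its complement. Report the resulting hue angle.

132°

square ↓ −90°: 127 − 90 = 37°
complement +180°: 37 + 180 = 217°
triadic ↑ +120°: 217 + 120 = 337°
split-comp 25° ↓ +155°: 337 + 155 = 492 → 492 − 360 = 132°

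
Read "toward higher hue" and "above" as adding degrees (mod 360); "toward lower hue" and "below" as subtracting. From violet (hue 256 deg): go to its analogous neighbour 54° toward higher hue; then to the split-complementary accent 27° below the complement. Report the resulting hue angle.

analog 54° ↑ +54°: 256 + 54 = 310°
split-comp 27° ↓ +153°: 310 + 153 = 463 → 463 − 360 = 103°

103°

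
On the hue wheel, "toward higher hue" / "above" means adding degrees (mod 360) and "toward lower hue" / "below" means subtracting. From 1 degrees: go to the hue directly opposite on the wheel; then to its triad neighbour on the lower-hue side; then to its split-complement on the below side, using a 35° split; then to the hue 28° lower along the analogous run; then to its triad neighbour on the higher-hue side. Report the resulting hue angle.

complement +180°: 1 + 180 = 181°
triadic ↓ −120°: 181 − 120 = 61°
split-comp 35° ↓ +145°: 61 + 145 = 206°
analog 28° ↓ −28°: 206 − 28 = 178°
triadic ↑ +120°: 178 + 120 = 298°

298°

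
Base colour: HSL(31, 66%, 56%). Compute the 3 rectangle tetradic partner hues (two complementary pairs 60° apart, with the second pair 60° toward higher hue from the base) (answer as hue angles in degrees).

31 + 60 = 91°
31 + 180 = 211°
31 + 240 = 271°

91°, 211°, and 271°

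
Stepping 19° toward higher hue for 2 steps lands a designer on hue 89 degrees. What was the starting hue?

2 steps of 19° (toward higher hue) give a net shift of +38°.
Start = end − shift: 89 − 38 = 51°

51°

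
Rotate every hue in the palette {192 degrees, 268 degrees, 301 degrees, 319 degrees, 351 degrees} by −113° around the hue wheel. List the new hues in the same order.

79°, 155°, 188°, 206°, 238°

192 − 113 = 79°
268 − 113 = 155°
301 − 113 = 188°
319 − 113 = 206°
351 − 113 = 238°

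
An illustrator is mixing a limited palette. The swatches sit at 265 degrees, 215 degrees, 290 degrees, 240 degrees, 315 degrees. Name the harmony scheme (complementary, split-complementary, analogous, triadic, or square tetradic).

analogous

Sort the hues: 215°, 240°, 265°, 290°, 315°.
Successive gaps around the wheel: 25°, 25°, 25°, 25°, 260°.
A run of hues at equal small steps (25°) with one large closing gap is an analogous group.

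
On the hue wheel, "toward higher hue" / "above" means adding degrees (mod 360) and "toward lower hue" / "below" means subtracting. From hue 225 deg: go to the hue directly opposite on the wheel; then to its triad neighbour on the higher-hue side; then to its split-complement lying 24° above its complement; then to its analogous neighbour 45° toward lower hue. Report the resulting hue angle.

complement +180°: 225 + 180 = 405 → 405 − 360 = 45°
triadic ↑ +120°: 45 + 120 = 165°
split-comp 24° ↑ +204°: 165 + 204 = 369 → 369 − 360 = 9°
analog 45° ↓ −45°: 9 − 45 = -36 → -36 + 360 = 324°

324°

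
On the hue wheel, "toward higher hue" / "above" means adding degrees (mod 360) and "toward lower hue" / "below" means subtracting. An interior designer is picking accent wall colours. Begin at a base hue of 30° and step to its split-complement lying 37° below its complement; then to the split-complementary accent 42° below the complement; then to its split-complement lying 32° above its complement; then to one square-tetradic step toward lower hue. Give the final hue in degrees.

30 + 143 = 173°   (split-comp 37° ↓)
173 + 138 = 311°   (split-comp 42° ↓)
311 + 212 = 523 → 523 − 360 = 163°   (split-comp 32° ↑)
163 − 90 = 73°   (square ↓)

73°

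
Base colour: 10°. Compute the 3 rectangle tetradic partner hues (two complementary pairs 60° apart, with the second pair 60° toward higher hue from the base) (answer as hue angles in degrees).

A rectangular tetradic uses two complementary pairs 60° apart: offsets 0°, 60°, 180°, 240°.
10 + 60 = 70°
10 + 180 = 190°
10 + 240 = 250°

70°, 190° and 250°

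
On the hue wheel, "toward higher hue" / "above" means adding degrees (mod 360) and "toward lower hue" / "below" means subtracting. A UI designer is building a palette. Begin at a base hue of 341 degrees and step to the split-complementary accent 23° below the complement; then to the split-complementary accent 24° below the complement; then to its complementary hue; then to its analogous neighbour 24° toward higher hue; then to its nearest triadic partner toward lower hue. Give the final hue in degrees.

split-comp 23° ↓ +157°: 341 + 157 = 498 → 498 − 360 = 138°
split-comp 24° ↓ +156°: 138 + 156 = 294°
complement +180°: 294 + 180 = 474 → 474 − 360 = 114°
analog 24° ↑ +24°: 114 + 24 = 138°
triadic ↓ −120°: 138 − 120 = 18°

18°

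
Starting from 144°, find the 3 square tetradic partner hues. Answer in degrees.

A square tetradic scheme places four hues every 90°.
144 + 90 = 234°
144 + 180 = 324°
144 + 270 = 414 → 414 − 360 = 54°

234°, 324°, 54°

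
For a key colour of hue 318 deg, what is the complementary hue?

138°

The complement sits 180° across the wheel.
318 + 180 = 498 → 498 − 360 = 138°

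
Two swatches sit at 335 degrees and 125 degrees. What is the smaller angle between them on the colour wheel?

|335 − 125| = 210.
The shorter arc is 360 − 210 = 150°.

150°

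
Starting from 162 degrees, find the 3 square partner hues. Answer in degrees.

A square tetradic scheme places four hues every 90°.
162 + 90 = 252°
162 + 180 = 342°
162 + 270 = 432 → 432 − 360 = 72°

252°, 342°, and 72°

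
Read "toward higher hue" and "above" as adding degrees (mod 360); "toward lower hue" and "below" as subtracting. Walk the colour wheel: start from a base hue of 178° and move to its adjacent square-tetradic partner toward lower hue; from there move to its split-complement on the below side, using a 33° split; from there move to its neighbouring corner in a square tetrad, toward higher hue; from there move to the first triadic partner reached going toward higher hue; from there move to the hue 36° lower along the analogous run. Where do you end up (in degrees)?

49°

square ↓ −90°: 178 − 90 = 88°
split-comp 33° ↓ +147°: 88 + 147 = 235°
square ↑ +90°: 235 + 90 = 325°
triadic ↑ +120°: 325 + 120 = 445 → 445 − 360 = 85°
analog 36° ↓ −36°: 85 − 36 = 49°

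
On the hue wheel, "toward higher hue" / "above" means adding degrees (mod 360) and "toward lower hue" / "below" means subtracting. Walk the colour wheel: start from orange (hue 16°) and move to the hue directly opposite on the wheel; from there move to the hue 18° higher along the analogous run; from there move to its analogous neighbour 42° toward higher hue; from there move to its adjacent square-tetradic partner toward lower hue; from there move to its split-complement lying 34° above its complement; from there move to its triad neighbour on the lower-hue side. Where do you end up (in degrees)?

260°

complement +180°: 16 + 180 = 196°
analog 18° ↑ +18°: 196 + 18 = 214°
analog 42° ↑ +42°: 214 + 42 = 256°
square ↓ −90°: 256 − 90 = 166°
split-comp 34° ↑ +214°: 166 + 214 = 380 → 380 − 360 = 20°
triadic ↓ −120°: 20 − 120 = -100 → -100 + 360 = 260°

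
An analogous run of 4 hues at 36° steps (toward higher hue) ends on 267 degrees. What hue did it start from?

3 steps of 36° (toward higher hue) give a net shift of +108°.
Start = end − shift: 267 − 108 = 159°

159°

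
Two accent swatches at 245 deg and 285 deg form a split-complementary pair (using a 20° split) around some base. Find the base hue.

85°

The accents sit 20° either side of the complement, so the complement is their short-arc midpoint on the wheel.
Short-arc midpoint of 245° and 285°: 265°.
Base is 180° from the complement: 265 − 180 = 85°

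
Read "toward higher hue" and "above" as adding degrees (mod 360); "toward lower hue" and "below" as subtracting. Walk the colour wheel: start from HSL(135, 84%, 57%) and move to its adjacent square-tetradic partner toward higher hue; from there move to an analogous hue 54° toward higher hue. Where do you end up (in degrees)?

279°

135 + 90 = 225°   (square ↑)
225 + 54 = 279°   (analog 54° ↑)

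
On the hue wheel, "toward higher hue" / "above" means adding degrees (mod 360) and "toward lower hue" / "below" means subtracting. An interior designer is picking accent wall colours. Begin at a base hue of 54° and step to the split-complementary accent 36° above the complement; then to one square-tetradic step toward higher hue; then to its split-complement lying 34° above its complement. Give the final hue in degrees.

214°

split-comp 36° ↑ +216°: 54 + 216 = 270°
square ↑ +90°: 270 + 90 = 360 → 360 − 360 = 0°
split-comp 34° ↑ +214°: 0 + 214 = 214°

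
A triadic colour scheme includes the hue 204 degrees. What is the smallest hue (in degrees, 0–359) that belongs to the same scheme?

84°

A triad places three hues 120° apart.
The full set through 204° is {84°, 204°, 324°}.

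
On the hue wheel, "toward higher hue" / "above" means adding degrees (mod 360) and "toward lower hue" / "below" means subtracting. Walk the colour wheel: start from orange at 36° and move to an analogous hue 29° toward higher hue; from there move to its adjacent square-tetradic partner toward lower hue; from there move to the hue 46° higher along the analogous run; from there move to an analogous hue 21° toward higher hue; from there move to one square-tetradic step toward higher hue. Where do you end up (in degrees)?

36 + 29 = 65°   (analog 29° ↑)
65 − 90 = -25 → -25 + 360 = 335°   (square ↓)
335 + 46 = 381 → 381 − 360 = 21°   (analog 46° ↑)
21 + 21 = 42°   (analog 21° ↑)
42 + 90 = 132°   (square ↑)

132°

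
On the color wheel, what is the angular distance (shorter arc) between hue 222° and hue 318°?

96°

|222 − 318| = 96.
96 ≤ 180, so the shorter arc is 96°.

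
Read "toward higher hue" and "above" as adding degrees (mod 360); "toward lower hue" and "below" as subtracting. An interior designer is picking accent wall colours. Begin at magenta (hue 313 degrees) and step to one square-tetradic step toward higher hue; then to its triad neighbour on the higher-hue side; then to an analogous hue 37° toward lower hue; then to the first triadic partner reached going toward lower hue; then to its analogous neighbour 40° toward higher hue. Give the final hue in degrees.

46°

+90° (square ↑): 313 + 90 = 403 → 403 − 360 = 43°
+120° (triadic ↑): 43 + 120 = 163°
−37° (analog 37° ↓): 163 − 37 = 126°
−120° (triadic ↓): 126 − 120 = 6°
+40° (analog 40° ↑): 6 + 40 = 46°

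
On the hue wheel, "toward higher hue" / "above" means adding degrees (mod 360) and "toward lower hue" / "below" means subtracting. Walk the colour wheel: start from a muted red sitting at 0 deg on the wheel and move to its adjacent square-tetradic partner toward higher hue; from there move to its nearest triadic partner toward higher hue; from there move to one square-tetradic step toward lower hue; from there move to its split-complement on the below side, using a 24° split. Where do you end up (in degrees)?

276°

square ↑ +90°: 0 + 90 = 90°
triadic ↑ +120°: 90 + 120 = 210°
square ↓ −90°: 210 − 90 = 120°
split-comp 24° ↓ +156°: 120 + 156 = 276°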